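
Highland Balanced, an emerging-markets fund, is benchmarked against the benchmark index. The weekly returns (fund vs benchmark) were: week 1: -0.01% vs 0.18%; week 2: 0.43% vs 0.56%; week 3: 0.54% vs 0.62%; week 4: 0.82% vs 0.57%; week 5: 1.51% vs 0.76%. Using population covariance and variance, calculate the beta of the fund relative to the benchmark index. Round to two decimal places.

2.26

r̄p = 0.6580%,  r̄m = 0.5380%
Cov = Σ(rp − r̄p)(rm − r̄m) / 5 = 0.0838
Var(rm) = Σ(rm − r̄m)² / 5 = 0.0371
β = Cov / Var = 0.0838 / 0.0371 = 2.2588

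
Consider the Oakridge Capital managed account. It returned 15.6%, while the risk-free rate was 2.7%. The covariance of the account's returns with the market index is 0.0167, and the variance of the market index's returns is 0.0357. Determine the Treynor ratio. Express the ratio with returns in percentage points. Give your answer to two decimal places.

27.58

β = Cov / Var = 0.0167 / 0.0357 = 0.4678
Treynor = (Rp − Rf) / β = (15.6% − 2.7%) / 0.4678 = 12.90 / 0.4678 = 27.5759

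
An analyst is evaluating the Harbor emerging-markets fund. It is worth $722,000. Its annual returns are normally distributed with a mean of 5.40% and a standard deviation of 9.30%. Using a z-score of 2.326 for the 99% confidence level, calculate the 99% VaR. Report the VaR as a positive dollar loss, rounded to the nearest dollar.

$117,194

Return at the 99% tail: μ − z·σ = 5.40% − 2.326 × 9.30% = 5.4 − 21.6318 = -16.2318%
VaR = −(-16.2318%) × $722,000 = 16.2318% × $722,000 = $117,194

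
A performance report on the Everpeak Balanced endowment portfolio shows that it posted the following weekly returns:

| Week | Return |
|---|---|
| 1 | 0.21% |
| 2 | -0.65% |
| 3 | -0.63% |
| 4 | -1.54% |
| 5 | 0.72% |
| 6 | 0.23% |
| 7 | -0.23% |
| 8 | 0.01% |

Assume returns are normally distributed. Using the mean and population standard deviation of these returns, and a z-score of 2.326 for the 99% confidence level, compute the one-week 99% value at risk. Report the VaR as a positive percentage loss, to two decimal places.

r̄ = (0.21 − 0.65 − 0.63 − 1.54 + 0.72 + 0.23 − 0.23 + 0.01) / 8 = -0.2350%
Σ(r − r̄)² = (0.21 − (-0.2350))² + (-0.65 − (-0.2350))² + … = 3.4176
population σ = √(3.4176 / 8) = √0.4272 = 0.6536%
VaR = −(r̄ − z·σ) = −(-0.2350 − 2.326 × 0.6536) = −(-1.7553) = 1.7553%

1.76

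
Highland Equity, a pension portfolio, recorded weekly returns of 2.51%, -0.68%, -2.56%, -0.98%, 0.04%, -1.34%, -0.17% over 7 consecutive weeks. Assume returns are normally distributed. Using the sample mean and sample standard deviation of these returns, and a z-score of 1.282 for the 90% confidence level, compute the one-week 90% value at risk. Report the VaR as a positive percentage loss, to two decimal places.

2.46

r̄ = (2.51 − 0.68 − 2.56 − 0.98 + 0.04 − 1.34 − 0.17) / 7 = -3.180 / 7 = -0.4543%
Σ(r − r̄)² = 14.6580; sample σ = √(14.6580/6) = 1.5630%
VaR = −(r̄ − z·σ) = −(-0.4543 − 1.282 × 1.5630) = −(-2.4581) = 2.4581%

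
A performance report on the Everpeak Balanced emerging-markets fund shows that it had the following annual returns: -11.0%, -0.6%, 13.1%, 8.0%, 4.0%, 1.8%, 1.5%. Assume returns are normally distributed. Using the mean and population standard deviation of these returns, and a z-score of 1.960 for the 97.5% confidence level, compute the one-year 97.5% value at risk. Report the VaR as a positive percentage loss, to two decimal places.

r̄ = (-11 − 0.6 + 13.1 + 8 + 4 + 1.8 + 1.5) / 7 = 2.4000%
Σ(r − r̄)² = 338.1400; population σ = √(338.1400/7) = 6.9502%
VaR = −(r̄ − z·σ) = −(2.4000 − 1.960 × 6.9502) = −(-11.2224) = 11.2224%

11.22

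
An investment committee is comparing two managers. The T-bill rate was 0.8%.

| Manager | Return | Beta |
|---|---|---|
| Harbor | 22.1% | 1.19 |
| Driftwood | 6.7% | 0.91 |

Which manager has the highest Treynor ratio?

Harbor

Harbor: Treynor = (22.1% − 0.8%) / 1.19 = 17.899
Driftwood: Treynor = (6.7% − 0.8%) / 0.91 = 6.484
Highest: Harbor (17.899).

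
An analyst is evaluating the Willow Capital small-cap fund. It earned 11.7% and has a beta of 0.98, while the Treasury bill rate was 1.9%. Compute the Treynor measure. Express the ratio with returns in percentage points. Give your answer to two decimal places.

10.00

Treynor = (Rp − Rf) / β = (11.7% − 1.9%) / 0.98 = 9.80 / 0.98 = 10.0000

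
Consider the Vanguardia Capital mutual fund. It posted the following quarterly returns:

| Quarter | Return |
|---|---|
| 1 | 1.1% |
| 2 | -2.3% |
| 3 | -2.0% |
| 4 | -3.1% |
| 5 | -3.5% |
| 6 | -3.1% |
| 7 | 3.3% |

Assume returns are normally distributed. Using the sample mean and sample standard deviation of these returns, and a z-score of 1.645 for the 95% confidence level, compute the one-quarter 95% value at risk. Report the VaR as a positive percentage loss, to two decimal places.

5.60

Mean return μ = -9.60 / 7 = -1.3714%
Σ(r − μ)² = (1.1 − (-1.3714))² + (-2.3 − (-1.3714))² + … = 39.6943
sample σ = √(39.6943 / 6) = √6.6157 = 2.5721%
VaR = −(μ − z·σ) = −(-1.3714 − 1.645 × 2.5721) = −(-5.6025) = 5.6025%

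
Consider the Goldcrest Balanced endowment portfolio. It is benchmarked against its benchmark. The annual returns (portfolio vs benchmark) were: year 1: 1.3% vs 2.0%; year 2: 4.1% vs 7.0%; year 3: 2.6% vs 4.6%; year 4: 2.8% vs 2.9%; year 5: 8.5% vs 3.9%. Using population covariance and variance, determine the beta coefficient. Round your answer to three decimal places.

0.398

r̄p = 3.8600%,  r̄m = 4.0800%
Cov = Σ(rp − r̄p)(rm − r̄m) / 5 = 1.1572
Var(rm) = Σ(rm − r̄m)² / 5 = 2.9096
β = Cov / Var = 1.1572 / 2.9096 = 0.3977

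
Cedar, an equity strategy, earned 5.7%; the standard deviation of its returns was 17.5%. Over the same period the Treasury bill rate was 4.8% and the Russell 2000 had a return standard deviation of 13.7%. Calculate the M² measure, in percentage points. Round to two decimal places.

Sharpe = (Rp − Rf) / σp = (5.7% − 4.8%) / 17.5% = 0.0514
M² = Rf + Sharpe × σm = 4.8% + 0.0514 × 13.7% = 5.5042%

5.50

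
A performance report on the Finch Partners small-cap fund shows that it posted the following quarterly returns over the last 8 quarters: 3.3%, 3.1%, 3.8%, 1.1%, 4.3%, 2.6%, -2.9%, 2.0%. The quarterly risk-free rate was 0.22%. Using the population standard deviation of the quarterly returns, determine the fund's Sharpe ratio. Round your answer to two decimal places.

r̄ = (3.3 + 3.1 + 3.8 + 1.1 + 4.3 + 2.6 − 2.9 + 2) / 8 = 17.30 / 8 = 2.1625%
Σ(r − r̄)² = 36.3988; population σ = √(36.3988/8) = 2.1330%
Sharpe = (r̄ − rf) / σ = (2.1625 − 0.22) / 2.1330 = 1.9425 / 2.1330 = 0.9107

0.91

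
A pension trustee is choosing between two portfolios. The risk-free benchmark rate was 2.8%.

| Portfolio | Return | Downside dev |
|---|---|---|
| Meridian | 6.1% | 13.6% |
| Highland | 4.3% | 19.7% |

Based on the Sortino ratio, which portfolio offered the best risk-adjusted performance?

Meridian: Sortino ratio = (6.1% − 2.8%) / 13.6% = 0.243
Highland: Sortino ratio = (4.3% − 2.8%) / 19.7% = 0.076
Highest: Meridian (0.243).

Meridian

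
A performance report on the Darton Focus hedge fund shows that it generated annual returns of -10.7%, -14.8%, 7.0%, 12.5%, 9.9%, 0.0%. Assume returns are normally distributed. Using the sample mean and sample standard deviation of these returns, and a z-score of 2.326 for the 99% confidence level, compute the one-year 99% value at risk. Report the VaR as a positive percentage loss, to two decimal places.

25.55

r̄ = (-10.7 − 14.8 + 7 + 12.5 + 9.9 + 0) / 6 = 0.6500%
Sample σ = √[Σ(r − r̄)² / 5] = √[634.2550 / 5] = √126.8510 = 11.2628%
VaR = −(r̄ − z·σ) = −(0.6500 − 2.326 × 11.2628) = −(-25.5473) = 25.5473%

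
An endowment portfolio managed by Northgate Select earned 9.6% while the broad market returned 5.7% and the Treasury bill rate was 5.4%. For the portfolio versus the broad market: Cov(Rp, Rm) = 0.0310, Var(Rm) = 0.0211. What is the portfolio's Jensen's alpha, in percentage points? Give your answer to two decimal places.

β = Cov / Var = 0.0310 / 0.0211 = 1.4692
E[R] = Rf + β(Rm − Rf) = 5.4% + 1.4692 × (5.7% − 5.4%) = 5.8408%
α = Rp − E[R] = 9.6% − 5.8408% = 3.7592

3.76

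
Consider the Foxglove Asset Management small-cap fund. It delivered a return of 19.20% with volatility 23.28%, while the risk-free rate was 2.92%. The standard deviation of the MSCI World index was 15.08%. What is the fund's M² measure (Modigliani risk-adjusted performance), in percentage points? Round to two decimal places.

Sharpe = (Rp − Rf) / σp = (19.20% − 2.92%) / 23.28% = 0.6993
M² = Rf + Sharpe × σm = 2.92% + 0.6993 × 15.08% = 13.4654%

13.47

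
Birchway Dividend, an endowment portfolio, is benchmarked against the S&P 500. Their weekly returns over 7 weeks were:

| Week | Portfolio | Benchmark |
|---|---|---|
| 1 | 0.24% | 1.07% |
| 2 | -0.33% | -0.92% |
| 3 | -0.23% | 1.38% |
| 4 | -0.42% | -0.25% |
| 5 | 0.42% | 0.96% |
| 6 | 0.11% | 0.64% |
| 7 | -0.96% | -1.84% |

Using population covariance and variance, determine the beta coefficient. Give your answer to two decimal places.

r̄p = -0.1671%,  r̄m = 0.1486%
Cov = Σ(rp − r̄p)(rm − r̄m) / 7 = 0.3945
Var(rm) = Σ(rm − r̄m)² / 7 = 1.2172
β = Cov / Var = 0.3945 / 1.2172 = 0.3241

0.32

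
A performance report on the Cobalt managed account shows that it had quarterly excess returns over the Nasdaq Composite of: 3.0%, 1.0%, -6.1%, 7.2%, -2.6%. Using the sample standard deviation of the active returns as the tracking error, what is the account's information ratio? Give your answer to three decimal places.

0.098

r̄ = (3 + 1 − 6.1 + 7.2 − 2.6) / 5 = 2.50 / 5 = 0.5000%
Sample σ = √[Σ(r − r̄)² / 4] = √[104.5600 / 4] = √26.1400 = 5.1127%
IR = r̄ / tracking error = 0.5000 / 5.1127 = 0.0978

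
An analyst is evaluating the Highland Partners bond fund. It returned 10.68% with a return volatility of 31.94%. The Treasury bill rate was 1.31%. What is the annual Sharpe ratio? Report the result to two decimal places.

0.29

Sharpe = (Rp − Rf) / σp = (10.68% − 1.31%) / 31.94% = 9.37% / 31.94% = 0.2934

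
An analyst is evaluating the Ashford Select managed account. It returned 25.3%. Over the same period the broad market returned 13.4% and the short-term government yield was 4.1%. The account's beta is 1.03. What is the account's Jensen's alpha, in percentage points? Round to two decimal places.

CAPM expected return = Rf + β(Rm − Rf) = 4.1% + 1.03 × (13.4% − 4.1%) = 4.1 + 1.03 × 9.30 = 13.6790%
Jensen's α = Rp − E[R] = 25.3% − 13.6790% = 11.6210

11.62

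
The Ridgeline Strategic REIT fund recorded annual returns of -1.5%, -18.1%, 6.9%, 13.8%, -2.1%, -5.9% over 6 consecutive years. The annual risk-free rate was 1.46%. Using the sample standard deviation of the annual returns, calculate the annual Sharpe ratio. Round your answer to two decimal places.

r̄ = (-1.5 − 18.1 + 6.9 + 13.8 − 2.1 − 5.9) / 6 = -6.90 / 6 = -1.1500%
Σ(r − r̄)² = (-1.5 − (-1.1500))² + (-18.1 − (-1.1500))² + … = 599.1950
sample σ = √(599.1950 / 5) = √119.8390 = 10.9471%
Sharpe = (r̄ − rf) / σ = (-1.1500 − 1.46) / 10.9471 = -2.6100 / 10.9471 = -0.2384

-0.24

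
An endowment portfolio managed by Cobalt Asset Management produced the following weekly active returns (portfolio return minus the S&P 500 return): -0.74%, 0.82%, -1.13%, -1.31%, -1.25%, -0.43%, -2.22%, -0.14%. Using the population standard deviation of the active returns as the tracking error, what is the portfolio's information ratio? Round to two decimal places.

-0.94

Mean return μ = -6.400 / 8 = -0.8000%
Population σ = √[Σ(r − μ)² / 8] = √[5.7884 / 8] = √0.7236 = 0.8506%
IR = μ / tracking error = -0.8000 / 0.8506 = -0.9405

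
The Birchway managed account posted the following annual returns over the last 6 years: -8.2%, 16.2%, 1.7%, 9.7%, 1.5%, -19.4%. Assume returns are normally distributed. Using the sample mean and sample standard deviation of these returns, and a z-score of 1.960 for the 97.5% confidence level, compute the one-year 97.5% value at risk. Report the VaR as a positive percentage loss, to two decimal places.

24.62

r̄ = (-8.2 + 16.2 + 1.7 + 9.7 + 1.5 − 19.4) / 6 = 1.50 / 6 = 0.2500%
Σ(r − r̄)² = (-8.2 − 0.2500)² + (16.2 − 0.2500)² + (1.7 − 0.2500)² + … = 804.8950
sample σ = √(804.8950 / 5) = √160.9790 = 12.6877%
VaR = −(r̄ − z·σ) = −(0.2500 − 1.960 × 12.6877) = −(-24.6179) = 24.6179%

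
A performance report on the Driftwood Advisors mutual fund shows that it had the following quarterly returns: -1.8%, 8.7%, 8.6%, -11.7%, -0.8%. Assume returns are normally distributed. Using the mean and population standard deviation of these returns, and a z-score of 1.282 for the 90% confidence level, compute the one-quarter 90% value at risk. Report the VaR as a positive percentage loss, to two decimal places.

9.14

μ = (-1.8 + 8.7 + 8.6 − 11.7 − 0.8) / 5 = 0.6000%
Σ(r − μ)² = 288.6200; population σ = √(288.6200/5) = 7.5976%
VaR = −(μ − z·σ) = −(0.6000 − 1.282 × 7.5976) = −(-9.1401) = 9.1401%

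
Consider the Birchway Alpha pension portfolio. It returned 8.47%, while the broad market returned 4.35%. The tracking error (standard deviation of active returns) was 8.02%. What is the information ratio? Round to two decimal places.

IR = (Rp − Rb) / TE = (8.47% − 4.35%) / 8.02% = 4.12% / 8.02% = 0.5137

0.51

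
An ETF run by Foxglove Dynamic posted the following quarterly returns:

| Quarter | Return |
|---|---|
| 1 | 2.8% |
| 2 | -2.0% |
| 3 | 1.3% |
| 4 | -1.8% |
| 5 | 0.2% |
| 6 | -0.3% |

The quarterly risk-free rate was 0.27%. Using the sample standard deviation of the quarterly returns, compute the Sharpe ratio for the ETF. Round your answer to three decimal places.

-0.129

μ = (2.8 − 2 + 1.3 − 1.8 + 0.2 − 0.3) / 6 = 0.20 / 6 = 0.0333%
Sample σ = √[Σ(r − μ)² / 5] = √[16.8933 / 5] = √3.3787 = 1.8381%
Sharpe = (μ − rf) / σ = (0.0333 − 0.27) / 1.8381 = -0.2367 / 1.8381 = -0.1288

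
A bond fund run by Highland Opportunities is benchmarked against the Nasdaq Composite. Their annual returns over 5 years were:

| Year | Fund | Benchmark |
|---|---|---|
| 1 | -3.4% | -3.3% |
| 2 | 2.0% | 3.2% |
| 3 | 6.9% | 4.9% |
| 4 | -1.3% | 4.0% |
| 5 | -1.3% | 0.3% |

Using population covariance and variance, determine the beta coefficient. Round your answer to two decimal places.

r̄p = 0.5800%,  r̄m = 1.8200%
Cov = Σ(rp − r̄p)(rm − r̄m) / 5 = 8.1124
Var(rm) = Σ(rm − r̄m)² / 5 = 8.9336
β = Cov / Var = 8.1124 / 8.9336 = 0.9081

0.91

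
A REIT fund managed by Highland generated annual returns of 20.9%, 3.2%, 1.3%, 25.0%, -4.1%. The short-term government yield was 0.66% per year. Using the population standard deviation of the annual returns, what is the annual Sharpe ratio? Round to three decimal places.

Mean return μ = 46.30 / 5 = 9.2600%
Σ(r − μ)² = 661.8120; population σ = √(661.8120/5) = 11.5049%
Sharpe = (μ − rf) / σ = (9.2600 − 0.66) / 11.5049 = 8.6000 / 11.5049 = 0.7475

0.748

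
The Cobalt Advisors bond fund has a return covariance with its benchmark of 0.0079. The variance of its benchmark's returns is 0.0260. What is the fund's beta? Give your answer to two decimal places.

β = Cov(Rp, Rm) / Var(Rm) = 0.0079 / 0.0260 = 0.3038

0.30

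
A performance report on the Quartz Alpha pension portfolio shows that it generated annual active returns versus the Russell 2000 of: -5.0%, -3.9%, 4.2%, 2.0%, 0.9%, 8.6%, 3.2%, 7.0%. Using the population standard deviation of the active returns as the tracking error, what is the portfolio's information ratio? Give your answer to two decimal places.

r̄ = (-5 − 3.9 + 4.2 + 2 + 0.9 + 8.6 + 3.2 + 7) / 8 = 17.00 / 8 = 2.1250%
Population std dev = √[159.7350 / 8] = 4.4684%
IR = r̄ / tracking error = 2.1250 / 4.4684 = 0.4756

0.48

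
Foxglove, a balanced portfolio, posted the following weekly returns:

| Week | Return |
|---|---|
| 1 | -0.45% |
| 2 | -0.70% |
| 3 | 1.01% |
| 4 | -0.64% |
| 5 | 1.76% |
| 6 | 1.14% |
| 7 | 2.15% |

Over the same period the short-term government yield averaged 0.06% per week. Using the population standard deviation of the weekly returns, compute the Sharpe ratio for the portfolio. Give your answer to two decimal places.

0.50

r̄ = (-0.45 − 0.7 + 1.01 − 0.64 + 1.76 + 1.14 + 2.15) / 7 = 0.6100%
Σ(r − r̄)² = (-0.45 − 0.6100)² + (-0.7 − 0.6100)² + (1.01 − 0.6100)² + … = 8.5372
population σ = √(8.5372 / 7) = √1.2196 = 1.1044%
Sharpe = (r̄ − rf) / σ = (0.6100 − 0.06) / 1.1044 = 0.5500 / 1.1044 = 0.4980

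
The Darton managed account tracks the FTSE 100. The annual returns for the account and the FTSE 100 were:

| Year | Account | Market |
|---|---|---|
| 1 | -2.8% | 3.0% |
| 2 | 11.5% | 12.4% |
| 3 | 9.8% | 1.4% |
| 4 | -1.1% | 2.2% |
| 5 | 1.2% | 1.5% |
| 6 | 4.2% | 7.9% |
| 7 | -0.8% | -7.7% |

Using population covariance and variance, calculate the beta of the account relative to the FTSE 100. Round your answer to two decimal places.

r̄p = 3.1429%,  r̄m = 2.9571%
Cov = Σ(rp − r̄p)(rm − r̄m) / 7 = 17.3690
Var(rm) = Σ(rm − r̄m)² / 7 = 33.1853
β = Cov / Var = 17.3690 / 33.1853 = 0.5234

0.52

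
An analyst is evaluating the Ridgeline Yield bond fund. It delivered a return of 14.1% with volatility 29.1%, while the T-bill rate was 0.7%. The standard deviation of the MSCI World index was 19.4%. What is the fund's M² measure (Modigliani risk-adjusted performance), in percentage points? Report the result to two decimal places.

Sharpe = (Rp − Rf) / σp = (14.1% − 0.7%) / 29.1% = 0.4605
M² = Rf + Sharpe × σm = 0.7% + 0.4605 × 19.4% = 9.6337%

9.63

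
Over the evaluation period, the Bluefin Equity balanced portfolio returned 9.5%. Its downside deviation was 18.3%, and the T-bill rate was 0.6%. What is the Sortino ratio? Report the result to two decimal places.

Sortino = (Rp − Rf) / σd = (9.5% − 0.6%) / 18.3% = 8.90% / 18.3% = 0.4863

0.49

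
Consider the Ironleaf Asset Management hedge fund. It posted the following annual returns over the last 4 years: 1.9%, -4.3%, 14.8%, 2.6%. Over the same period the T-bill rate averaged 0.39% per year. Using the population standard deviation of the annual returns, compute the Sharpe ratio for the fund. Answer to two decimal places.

0.49

Mean return r̄ = 15.00 / 4 = 3.7500%
Σ(r − r̄)² = (1.9 − 3.7500)² + (-4.3 − 3.7500)² + (14.8 − 3.7500)² + … = 191.6500
σ = √[191.6500 / 4] = 6.9219%
Sharpe = (r̄ − rf) / σ = (3.7500 − 0.39) / 6.9219 = 3.3600 / 6.9219 = 0.4854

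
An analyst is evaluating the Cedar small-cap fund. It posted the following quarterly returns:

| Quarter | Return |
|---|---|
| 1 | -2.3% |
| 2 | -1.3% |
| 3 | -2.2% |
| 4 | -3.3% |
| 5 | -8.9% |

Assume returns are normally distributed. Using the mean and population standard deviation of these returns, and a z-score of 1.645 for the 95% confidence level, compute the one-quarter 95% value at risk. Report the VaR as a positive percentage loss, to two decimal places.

8.08

Mean return μ = -18.00 / 5 = -3.6000%
Σ(r − μ)² = (-2.3 − (-3.6000))² + (-1.3 − (-3.6000))² + (-2.2 − (-3.6000))² + … = 37.1200
population σ = √(37.1200 / 5) = √7.4240 = 2.7247%
VaR = −(μ − z·σ) = −(-3.6000 − 1.645 × 2.7247) = −(-8.0821) = 8.0821%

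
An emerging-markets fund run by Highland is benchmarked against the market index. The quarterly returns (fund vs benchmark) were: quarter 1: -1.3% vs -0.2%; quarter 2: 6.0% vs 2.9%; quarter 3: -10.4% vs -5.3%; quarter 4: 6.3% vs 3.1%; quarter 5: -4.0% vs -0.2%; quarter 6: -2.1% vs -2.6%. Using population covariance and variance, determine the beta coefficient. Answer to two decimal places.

r̄p = -0.9167%,  r̄m = -0.3833%
Cov = Σ(rp − r̄p)(rm − r̄m) / 6 = 16.0769
Var(rm) = Σ(rm − r̄m)² / 6 = 8.6781
β = Cov / Var = 16.0769 / 8.6781 = 1.8526

1.85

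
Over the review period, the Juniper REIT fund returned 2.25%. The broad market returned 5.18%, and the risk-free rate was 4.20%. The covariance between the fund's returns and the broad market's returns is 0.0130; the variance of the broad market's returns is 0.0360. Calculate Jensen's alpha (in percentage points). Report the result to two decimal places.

β = Cov / Var = 0.0130 / 0.0360 = 0.3611
E[R] = Rf + β(Rm − Rf) = 4.20% + 0.3611 × (5.18% − 4.20%) = 4.5539%
α = Rp − E[R] = 2.25% − 4.5539% = -2.3039

-2.30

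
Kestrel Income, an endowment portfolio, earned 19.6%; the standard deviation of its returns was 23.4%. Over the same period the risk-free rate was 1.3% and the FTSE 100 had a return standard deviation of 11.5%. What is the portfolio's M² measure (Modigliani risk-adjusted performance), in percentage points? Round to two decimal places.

10.29

Sharpe = (Rp − Rf) / σp = (19.6% − 1.3%) / 23.4% = 0.7821
M² = Rf + Sharpe × σm = 1.3% + 0.7821 × 11.5% = 10.2942%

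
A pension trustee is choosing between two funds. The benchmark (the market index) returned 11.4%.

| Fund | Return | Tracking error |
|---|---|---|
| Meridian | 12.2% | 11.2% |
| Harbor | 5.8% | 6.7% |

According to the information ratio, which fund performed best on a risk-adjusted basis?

Meridian: IR = (12.2% − 11.4%) / 11.2% = 0.071
Harbor: IR = (5.8% − 11.4%) / 6.7% = -0.836
Highest: Meridian (0.071).

Meridian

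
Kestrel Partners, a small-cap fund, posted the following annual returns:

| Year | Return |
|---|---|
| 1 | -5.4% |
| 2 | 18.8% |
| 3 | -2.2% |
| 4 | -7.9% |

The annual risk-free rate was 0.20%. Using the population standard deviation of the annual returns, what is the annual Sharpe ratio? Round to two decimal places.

0.06

Mean return μ = 3.30 / 4 = 0.8250%
Population std dev = √[447.1275 / 4] = 10.5727%
Sharpe = (μ − rf) / σ = (0.8250 − 0.2) / 10.5727 = 0.6250 / 10.5727 = 0.0591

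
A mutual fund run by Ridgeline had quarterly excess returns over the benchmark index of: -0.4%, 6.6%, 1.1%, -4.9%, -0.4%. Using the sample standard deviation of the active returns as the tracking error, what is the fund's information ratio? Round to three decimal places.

Mean return r̄ = 2.00 / 5 = 0.4000%
Σ(r − r̄)² = 68.3000; sample σ = √(68.3000/4) = 4.1322%
IR = r̄ / tracking error = 0.4000 / 4.1322 = 0.0968

0.097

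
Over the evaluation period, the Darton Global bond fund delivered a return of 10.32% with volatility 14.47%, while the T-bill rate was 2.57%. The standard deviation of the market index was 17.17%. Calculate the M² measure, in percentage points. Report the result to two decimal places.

11.77

Sharpe = (Rp − Rf) / σp = (10.32% − 2.57%) / 14.47% = 0.5356
M² = Rf + Sharpe × σm = 2.57% + 0.5356 × 17.17% = 11.7663%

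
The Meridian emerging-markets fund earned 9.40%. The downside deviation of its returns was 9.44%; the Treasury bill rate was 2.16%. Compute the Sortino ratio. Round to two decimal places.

Sortino = (Rp − Rf) / σd = (9.40% − 2.16%) / 9.44% = 7.24% / 9.44% = 0.7669

0.77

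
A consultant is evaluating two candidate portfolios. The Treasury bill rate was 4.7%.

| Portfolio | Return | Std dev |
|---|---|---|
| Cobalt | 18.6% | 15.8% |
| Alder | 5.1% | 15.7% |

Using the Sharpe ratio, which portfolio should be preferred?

Cobalt

Cobalt: Sharpe ratio = (18.6% − 4.7%) / 15.8% = 0.880
Alder: Sharpe ratio = (5.1% − 4.7%) / 15.7% = 0.025
Highest: Cobalt (0.880).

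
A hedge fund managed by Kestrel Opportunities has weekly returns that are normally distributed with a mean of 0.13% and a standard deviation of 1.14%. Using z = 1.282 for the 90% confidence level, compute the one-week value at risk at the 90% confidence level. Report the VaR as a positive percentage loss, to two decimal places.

1.33

VaR (as % loss) = −(μ − z·σ) = −(0.13% − 1.282 × 1.14%) = −(-1.33148%) = 1.33148%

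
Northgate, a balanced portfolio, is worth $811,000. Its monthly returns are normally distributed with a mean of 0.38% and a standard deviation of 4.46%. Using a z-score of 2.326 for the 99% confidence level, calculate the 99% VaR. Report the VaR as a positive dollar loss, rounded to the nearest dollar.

$81,051

Return at the 99% tail: μ − z·σ = 0.38% − 2.326 × 4.46% = 0.38 − 10.37396 = -9.99396%
VaR = −(-9.99396%) × $811,000 = 9.99396% × $811,000 = $81,051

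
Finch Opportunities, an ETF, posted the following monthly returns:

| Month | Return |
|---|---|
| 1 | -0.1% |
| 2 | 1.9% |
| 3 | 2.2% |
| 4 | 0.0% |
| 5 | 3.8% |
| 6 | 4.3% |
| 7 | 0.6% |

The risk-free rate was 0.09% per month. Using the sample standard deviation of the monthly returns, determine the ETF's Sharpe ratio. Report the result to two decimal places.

Mean return r̄ = 12.70 / 7 = 1.8143%
Σ(r − r̄)² = 18.7086; sample σ = √(18.7086/6) = 1.7658%
Sharpe = (r̄ − rf) / σ = (1.8143 − 0.09) / 1.7658 = 1.7243 / 1.7658 = 0.9765

0.98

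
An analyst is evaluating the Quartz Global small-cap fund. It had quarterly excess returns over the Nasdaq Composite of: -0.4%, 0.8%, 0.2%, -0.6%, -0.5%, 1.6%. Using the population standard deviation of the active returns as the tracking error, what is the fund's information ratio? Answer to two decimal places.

0.23

r̄ = (-0.4 + 0.8 + 0.2 − 0.6 − 0.5 + 1.6) / 6 = 0.1833%
Population σ = √[Σ(r − r̄)² / 6] = √[3.8083 / 6] = √0.6347 = 0.7967%
IR = r̄ / tracking error = 0.1833 / 0.7967 = 0.2301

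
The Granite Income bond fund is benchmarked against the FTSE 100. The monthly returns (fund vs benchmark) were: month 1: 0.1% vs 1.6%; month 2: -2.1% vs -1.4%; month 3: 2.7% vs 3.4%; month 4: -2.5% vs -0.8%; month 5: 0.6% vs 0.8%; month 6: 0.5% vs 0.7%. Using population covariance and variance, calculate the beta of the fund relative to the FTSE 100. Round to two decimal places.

r̄p = -0.1167%,  r̄m = 0.7167%
Cov = Σ(rp − r̄p)(rm − r̄m) / 6 = 2.6019
Var(rm) = Σ(rm − r̄m)² / 6 = 2.4614
β = Cov / Var = 2.6019 / 2.4614 = 1.0571

1.06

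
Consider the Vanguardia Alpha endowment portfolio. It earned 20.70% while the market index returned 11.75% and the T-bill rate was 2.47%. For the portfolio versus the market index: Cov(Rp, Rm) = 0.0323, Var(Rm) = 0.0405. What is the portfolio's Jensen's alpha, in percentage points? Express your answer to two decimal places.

β = Cov / Var = 0.0323 / 0.0405 = 0.7975
E[R] = Rf + β(Rm − Rf) = 2.47% + 0.7975 × (11.75% − 2.47%) = 9.8708%
α = Rp − E[R] = 20.70% − 9.8708% = 10.8292

10.83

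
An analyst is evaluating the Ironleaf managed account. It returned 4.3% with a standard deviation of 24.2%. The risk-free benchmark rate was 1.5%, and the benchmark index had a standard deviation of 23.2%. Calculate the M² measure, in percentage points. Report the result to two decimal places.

4.18

Sharpe = (Rp − Rf) / σp = (4.3% − 1.5%) / 24.2% = 0.1157
M² = Rf + Sharpe × σm = 1.5% + 0.1157 × 23.2% = 4.1842%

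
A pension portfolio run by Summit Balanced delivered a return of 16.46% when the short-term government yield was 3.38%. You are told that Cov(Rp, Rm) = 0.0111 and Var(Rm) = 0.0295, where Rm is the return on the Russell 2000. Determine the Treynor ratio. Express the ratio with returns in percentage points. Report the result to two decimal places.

β = Cov / Var = 0.0111 / 0.0295 = 0.3763
Treynor = (Rp − Rf) / β = (16.46% − 3.38%) / 0.3763 = 13.08 / 0.3763 = 34.7595

34.76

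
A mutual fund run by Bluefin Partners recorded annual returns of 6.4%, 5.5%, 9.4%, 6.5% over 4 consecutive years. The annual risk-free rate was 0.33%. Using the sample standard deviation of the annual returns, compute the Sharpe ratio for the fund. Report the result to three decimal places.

Mean return r̄ = 27.80 / 4 = 6.9500%
Σ(r − r̄)² = (6.4 − 6.9500)² + (5.5 − 6.9500)² + (9.4 − 6.9500)² + … = 8.6100
sample σ = √(8.6100 / 3) = √2.8700 = 1.6941%
Sharpe = (r̄ − rf) / σ = (6.9500 − 0.33) / 1.6941 = 6.6200 / 1.6941 = 3.9077

3.908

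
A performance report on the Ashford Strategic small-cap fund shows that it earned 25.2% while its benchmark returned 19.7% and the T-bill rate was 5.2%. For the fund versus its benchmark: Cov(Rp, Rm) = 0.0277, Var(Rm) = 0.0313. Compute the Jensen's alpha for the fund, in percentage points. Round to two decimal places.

β = Cov / Var = 0.0277 / 0.0313 = 0.8850
E[R] = Rf + β(Rm − Rf) = 5.2% + 0.8850 × (19.7% − 5.2%) = 18.0325%
α = Rp − E[R] = 25.2% − 18.0325% = 7.1675

7.17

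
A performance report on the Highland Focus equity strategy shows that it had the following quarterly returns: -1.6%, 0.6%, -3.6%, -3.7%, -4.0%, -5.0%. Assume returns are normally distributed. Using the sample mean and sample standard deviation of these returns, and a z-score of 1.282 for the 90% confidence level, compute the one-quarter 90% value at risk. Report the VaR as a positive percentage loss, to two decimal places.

5.49

r̄ = (-1.6 + 0.6 − 3.6 − 3.7 − 4 − 5) / 6 = -17.30 / 6 = -2.8833%
Sample std dev = √[20.6883 / 5] = 2.0341%
VaR = −(r̄ − z·σ) = −(-2.8833 − 1.282 × 2.0341) = −(-5.4910) = 5.4910%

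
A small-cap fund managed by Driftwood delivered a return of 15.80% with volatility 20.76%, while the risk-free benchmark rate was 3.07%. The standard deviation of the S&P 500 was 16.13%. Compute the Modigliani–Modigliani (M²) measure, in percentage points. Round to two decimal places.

Sharpe = (Rp − Rf) / σp = (15.80% − 3.07%) / 20.76% = 0.6132
M² = Rf + Sharpe × σm = 3.07% + 0.6132 × 16.13% = 12.9609%

12.96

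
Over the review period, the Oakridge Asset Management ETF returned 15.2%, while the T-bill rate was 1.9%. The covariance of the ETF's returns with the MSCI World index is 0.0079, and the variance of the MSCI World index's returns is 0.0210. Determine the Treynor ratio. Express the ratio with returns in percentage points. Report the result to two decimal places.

35.35

β = Cov / Var = 0.0079 / 0.0210 = 0.3762
Treynor = (Rp − Rf) / β = (15.2% − 1.9%) / 0.3762 = 13.30 / 0.3762 = 35.3535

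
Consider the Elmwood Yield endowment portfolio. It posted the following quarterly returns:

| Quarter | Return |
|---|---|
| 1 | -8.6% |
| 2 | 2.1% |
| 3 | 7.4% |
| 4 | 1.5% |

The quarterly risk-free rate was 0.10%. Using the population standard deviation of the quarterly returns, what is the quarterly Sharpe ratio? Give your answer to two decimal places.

μ = (-8.6 + 2.1 + 7.4 + 1.5) / 4 = 2.40 / 4 = 0.6000%
Σ(r − μ)² = (-8.6 − 0.6000)² + (2.1 − 0.6000)² + (7.4 − 0.6000)² + … = 133.9400
population σ = √(133.9400 / 4) = √33.4850 = 5.7866%
Sharpe = (μ − rf) / σ = (0.6000 − 0.1) / 5.7866 = 0.5000 / 5.7866 = 0.0864

0.09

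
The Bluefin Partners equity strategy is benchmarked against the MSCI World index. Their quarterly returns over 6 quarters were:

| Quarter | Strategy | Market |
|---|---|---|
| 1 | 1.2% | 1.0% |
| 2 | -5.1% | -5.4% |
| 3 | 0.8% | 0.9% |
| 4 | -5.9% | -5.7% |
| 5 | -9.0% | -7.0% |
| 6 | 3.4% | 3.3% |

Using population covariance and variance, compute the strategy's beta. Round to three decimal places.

r̄p = -2.4333%,  r̄m = -2.1500%
Cov = Σ(rp − r̄p)(rm − r̄m) / 6 = 17.6533
Var(rm) = Σ(rm − r̄m)² / 6 = 15.9358
β = Cov / Var = 17.6533 / 15.9358 = 1.1078

1.108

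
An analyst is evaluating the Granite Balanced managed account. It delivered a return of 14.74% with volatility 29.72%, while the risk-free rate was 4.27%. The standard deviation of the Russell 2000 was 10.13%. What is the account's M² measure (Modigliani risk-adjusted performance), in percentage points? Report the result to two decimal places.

Sharpe = (Rp − Rf) / σp = (14.74% − 4.27%) / 29.72% = 0.3523
M² = Rf + Sharpe × σm = 4.27% + 0.3523 × 10.13% = 7.8388%

7.84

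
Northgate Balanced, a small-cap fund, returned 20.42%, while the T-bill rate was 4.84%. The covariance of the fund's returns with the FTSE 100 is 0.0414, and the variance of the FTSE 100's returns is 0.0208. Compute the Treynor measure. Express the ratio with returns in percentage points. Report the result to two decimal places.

7.83

β = Cov / Var = 0.0414 / 0.0208 = 1.9904
Treynor = (Rp − Rf) / β = (20.42% − 4.84%) / 1.9904 = 15.58 / 1.9904 = 7.8276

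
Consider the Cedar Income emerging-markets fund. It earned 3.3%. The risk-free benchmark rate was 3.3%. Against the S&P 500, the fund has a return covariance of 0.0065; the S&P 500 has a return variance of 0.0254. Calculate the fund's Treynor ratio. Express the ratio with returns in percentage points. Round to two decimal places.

0.00

β = Cov / Var = 0.0065 / 0.0254 = 0.2559
Treynor = (Rp − Rf) / β = (3.3% − 3.3%) / 0.2559 = 0.00 / 0.2559 = 0.0000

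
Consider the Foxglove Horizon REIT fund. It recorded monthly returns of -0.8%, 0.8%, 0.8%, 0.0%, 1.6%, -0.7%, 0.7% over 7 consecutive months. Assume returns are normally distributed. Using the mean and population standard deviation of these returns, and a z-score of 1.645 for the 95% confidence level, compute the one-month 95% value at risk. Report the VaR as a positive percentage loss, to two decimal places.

1.00

r̄ = (-0.8 + 0.8 + 0.8 + 0 + 1.6 − 0.7 + 0.7) / 7 = 0.3429%
Σ(r − r̄)² = (-0.8 − 0.3429)² + (0.8 − 0.3429)² + (0.8 − 0.3429)² + … = 4.6371
σ = √[4.6371 / 7] = 0.8139%
VaR = −(r̄ − z·σ) = −(0.3429 − 1.645 × 0.8139) = −(-0.9960) = 0.9960%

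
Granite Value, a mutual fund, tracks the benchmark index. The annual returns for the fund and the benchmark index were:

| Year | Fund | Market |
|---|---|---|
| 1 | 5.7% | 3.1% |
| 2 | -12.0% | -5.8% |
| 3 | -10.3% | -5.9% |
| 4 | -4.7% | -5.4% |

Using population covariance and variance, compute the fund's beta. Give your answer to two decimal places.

1.70

r̄p = -5.3250%,  r̄m = -3.5000%
Cov = Σ(rp − r̄p)(rm − r̄m) / 4 = 24.7175
Var(rm) = Σ(rm − r̄m)² / 4 = 14.5550
β = Cov / Var = 24.7175 / 14.5550 = 1.6982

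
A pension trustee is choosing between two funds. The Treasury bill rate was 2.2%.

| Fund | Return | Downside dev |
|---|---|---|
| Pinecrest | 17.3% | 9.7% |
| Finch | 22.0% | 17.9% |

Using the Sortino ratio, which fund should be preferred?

Pinecrest: Sortino ratio = (17.3% − 2.2%) / 9.7% = 1.557
Finch: Sortino ratio = (22.0% − 2.2%) / 17.9% = 1.106
Highest: Pinecrest (1.557).

Pinecrest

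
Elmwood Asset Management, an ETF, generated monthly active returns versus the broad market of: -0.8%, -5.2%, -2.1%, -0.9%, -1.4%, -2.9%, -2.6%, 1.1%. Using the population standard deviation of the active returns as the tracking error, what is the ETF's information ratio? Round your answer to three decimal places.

-1.071

Mean return r̄ = -14.80 / 8 = -1.8500%
Population σ = √[Σ(r − r̄)² / 8] = √[23.8600 / 8] = √2.9825 = 1.7270%
IR = r̄ / tracking error = -1.8500 / 1.7270 = -1.0712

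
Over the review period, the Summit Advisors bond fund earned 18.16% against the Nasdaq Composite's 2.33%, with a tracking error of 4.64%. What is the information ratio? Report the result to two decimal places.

IR = (Rp − Rb) / TE = (18.16% − 2.33%) / 4.64% = 15.83% / 4.64% = 3.4116

3.41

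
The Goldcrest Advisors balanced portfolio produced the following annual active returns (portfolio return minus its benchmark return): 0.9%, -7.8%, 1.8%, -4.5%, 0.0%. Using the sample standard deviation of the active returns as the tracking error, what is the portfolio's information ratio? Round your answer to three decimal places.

-0.470

r̄ = (0.9 − 7.8 + 1.8 − 4.5 + 0) / 5 = -1.9200%
Σ(r − r̄)² = (0.9 − (-1.9200))² + (-7.8 − (-1.9200))² + (1.8 − (-1.9200))² + … = 66.7080
sample σ = √(66.7080 / 4) = √16.6770 = 4.0837%
IR = r̄ / tracking error = -1.9200 / 4.0837 = -0.4702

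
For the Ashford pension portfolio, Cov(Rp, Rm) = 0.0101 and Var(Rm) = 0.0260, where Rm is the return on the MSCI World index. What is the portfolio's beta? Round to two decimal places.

β = Cov(Rp, Rm) / Var(Rm) = 0.0101 / 0.0260 = 0.3885

0.39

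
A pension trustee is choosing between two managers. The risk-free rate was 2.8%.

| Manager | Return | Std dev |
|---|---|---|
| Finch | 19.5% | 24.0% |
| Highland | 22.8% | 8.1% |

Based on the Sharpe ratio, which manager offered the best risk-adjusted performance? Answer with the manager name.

Finch: Sharpe ratio = (19.5% − 2.8%) / 24.0% = 0.696
Highland: Sharpe ratio = (22.8% − 2.8%) / 8.1% = 2.469
Highest: Highland (2.469).

Highland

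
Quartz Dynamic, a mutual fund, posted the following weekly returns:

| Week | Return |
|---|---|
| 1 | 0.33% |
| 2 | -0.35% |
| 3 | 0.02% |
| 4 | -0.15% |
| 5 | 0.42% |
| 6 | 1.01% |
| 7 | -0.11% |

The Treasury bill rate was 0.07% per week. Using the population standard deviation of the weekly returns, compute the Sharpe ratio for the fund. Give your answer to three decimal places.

0.228

Mean return μ = 1.170 / 7 = 0.1671%
Population σ = √[Σ(r − μ)² / 7] = √[1.2673 / 7] = √0.1810 = 0.4254%
Sharpe = (μ − rf) / σ = (0.1671 − 0.07) / 0.4254 = 0.0971 / 0.4254 = 0.2283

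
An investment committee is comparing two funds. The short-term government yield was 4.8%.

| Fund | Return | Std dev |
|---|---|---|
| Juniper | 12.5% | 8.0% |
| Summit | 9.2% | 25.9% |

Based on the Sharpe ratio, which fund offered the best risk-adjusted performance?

Juniper: Sharpe ratio = (12.5% − 4.8%) / 8.0% = 0.963
Summit: Sharpe ratio = (9.2% − 4.8%) / 25.9% = 0.170
Highest: Juniper (0.963).

Juniper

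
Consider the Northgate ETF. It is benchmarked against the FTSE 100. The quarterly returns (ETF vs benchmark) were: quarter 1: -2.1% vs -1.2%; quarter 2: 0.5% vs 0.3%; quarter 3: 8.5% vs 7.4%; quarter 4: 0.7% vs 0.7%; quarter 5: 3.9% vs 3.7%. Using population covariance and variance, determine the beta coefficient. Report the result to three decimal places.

r̄p = 2.3000%,  r̄m = 2.1800%
Cov = Σ(rp − r̄p)(rm − r̄m) / 5 = 11.0840
Var(rm) = Σ(rm − r̄m)² / 5 = 9.3416
β = Cov / Var = 11.0840 / 9.3416 = 1.1865

1.187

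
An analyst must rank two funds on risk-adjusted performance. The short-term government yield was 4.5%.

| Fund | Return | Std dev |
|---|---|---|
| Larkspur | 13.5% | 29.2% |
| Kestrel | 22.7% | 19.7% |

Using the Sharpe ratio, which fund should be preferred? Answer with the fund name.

Kestrel

Larkspur: Sharpe ratio = (13.5% − 4.5%) / 29.2% = 0.308
Kestrel: Sharpe ratio = (22.7% − 4.5%) / 19.7% = 0.924
Highest: Kestrel (0.924).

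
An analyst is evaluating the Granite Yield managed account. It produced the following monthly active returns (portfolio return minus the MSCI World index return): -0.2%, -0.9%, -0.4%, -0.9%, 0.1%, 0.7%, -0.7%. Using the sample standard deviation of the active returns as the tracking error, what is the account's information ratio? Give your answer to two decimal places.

-0.56

Mean return r̄ = -2.30 / 7 = -0.3286%
Σ(r − r̄)² = (-0.2 − (-0.3286))² + (-0.9 − (-0.3286))² + (-0.4 − (-0.3286))² + … = 2.0543
σ = √[2.0543 / 6] = 0.5851%
IR = r̄ / tracking error = -0.3286 / 0.5851 = -0.5616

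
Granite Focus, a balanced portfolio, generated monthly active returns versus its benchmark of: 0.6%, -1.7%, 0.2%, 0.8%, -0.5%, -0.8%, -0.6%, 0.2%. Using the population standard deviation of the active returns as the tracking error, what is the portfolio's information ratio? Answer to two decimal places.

r̄ = (0.6 − 1.7 + 0.2 + 0.8 − 0.5 − 0.8 − 0.6 + 0.2) / 8 = -0.2250%
Σ(r − r̄)² = (0.6 − (-0.2250))² + (-1.7 − (-0.2250))² + … = 4.8150
population σ = √(4.8150 / 8) = √0.6019 = 0.7758%
IR = r̄ / tracking error = -0.2250 / 0.7758 = -0.2900

-0.29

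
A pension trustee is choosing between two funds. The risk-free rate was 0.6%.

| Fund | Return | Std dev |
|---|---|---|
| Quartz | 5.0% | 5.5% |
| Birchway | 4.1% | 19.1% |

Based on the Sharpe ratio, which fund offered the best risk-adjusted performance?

Quartz: Sharpe ratio = (5.0% − 0.6%) / 5.5% = 0.800
Birchway: Sharpe ratio = (4.1% − 0.6%) / 19.1% = 0.183
Highest: Quartz (0.800).

Quartz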